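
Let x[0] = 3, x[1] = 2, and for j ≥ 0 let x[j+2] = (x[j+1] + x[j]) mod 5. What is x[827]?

0

Listing terms: x[0] = 3; x[1] = 2; x[2] = 0; x[3] = 2; x[4] = 2; x[5] = 4; x[6] = 1; x[7] = 0; x[8] = 1; x[9] = 1; x[10] = 2; x[11] = 3; x[12] = 0; x[13] = 3; x[14] = 3; x[15] = 1; x[16] = 4; x[17] = 0; x[18] = 4; x[19] = 4; x[20] = 3; x[21] = 2.
The sequence repeats with period 20.
So x[827] = x[0 + ((827-0) mod 20)] = x[7] = 0.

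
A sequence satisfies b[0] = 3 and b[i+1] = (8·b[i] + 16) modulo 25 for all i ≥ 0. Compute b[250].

We have b[0] = 3, b[1] = 15, b[2] = 11, b[3] = 4, b[4] = 23, b[5] = 0, b[6] = 16, b[7] = 19, b[8] = 18, b[9] = 10, b[10] = 21, b[11] = 9, b[12] = 13, b[13] = 20, b[14] = 1, b[15] = 24, b[16] = 8, b[17] = 5, b[18] = 6, b[19] = 14, b[20] = 3.
Since b[20] = b[0] = 3, the sequence is periodic with period 20.
So b[250] = b[0 + ((250-0) mod 20)] = b[10] = 21.

21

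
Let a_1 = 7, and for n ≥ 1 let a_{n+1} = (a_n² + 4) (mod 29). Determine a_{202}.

We have a_1 = 7,  a_2 = 24,  a_3 = 0,  a_4 = 4,  a_5 = 20,  a_6 = 27,  a_7 = 8,  a_8 = 10,  a_9 = 17,  a_{10} = 3,  a_{11} = 13,  a_{12} = 28,  a_{13} = 5,  a_{14} = 0.
Since a_{14} = a_3 = 0, the sequence is eventually periodic: after a pre-period of length 2 it cycles with period 11.
For n ≥ 3, a_n depends only on (n - 3) mod 11. (202 - 3) mod 11 = 1, so a_{202} = a_4 = 4.

4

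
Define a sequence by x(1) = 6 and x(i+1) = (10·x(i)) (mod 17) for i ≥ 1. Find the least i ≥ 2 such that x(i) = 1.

Listing terms: x(1) = 6, x(2) = 9, x(3) = 5, x(4) = 16, x(5) = 7, x(6) = 2, x(7) = 3, x(8) = 13, x(9) = 11, x(10) = 8, x(11) = 12, x(12) = 1, x(13) = 10, x(14) = 15, x(15) = 14, x(16) = 4, x(17) = 6.
Since x(17) = x(1) = 6, the sequence is periodic with period 16.
The value 1 first appears (with i ≥ 2) at x(12).

12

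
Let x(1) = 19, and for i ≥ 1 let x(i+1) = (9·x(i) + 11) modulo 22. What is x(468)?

Computing terms: x(1) = 19; x(2) = 6; x(3) = 21; x(4) = 2; x(5) = 7; x(6) = 8; x(7) = 17; x(8) = 10; x(9) = 13; x(10) = 18; x(11) = 19.
The sequence repeats with period 10.
(468 - 1) mod 10 = 7, so x(468) = x(8) = 10.

10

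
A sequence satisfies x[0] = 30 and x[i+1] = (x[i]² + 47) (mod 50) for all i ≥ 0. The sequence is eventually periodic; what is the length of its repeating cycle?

8

Computing terms: x[0] = 30,  x[1] = 47,  x[2] = 6,  x[3] = 33,  x[4] = 36,  x[5] = 43,  x[6] = 46,  x[7] = 13,  x[8] = 16,  x[9] = 3,  x[10] = 6.
Since x[10] = x[2] = 6, the sequence is eventually periodic: after a pre-period of length 2 it cycles with period 8.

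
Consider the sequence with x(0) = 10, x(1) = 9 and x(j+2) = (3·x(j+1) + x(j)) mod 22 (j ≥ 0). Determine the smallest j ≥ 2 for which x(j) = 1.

4

We have x(0) = 10; x(1) = 9; x(2) = 15; x(3) = 10; x(4) = 1; x(5) = 13; x(6) = 18; x(7) = 1; x(8) = 21; x(9) = 20; x(10) = 15; x(11) = 21; x(12) = 12; x(13) = 13; x(14) = 7; x(15) = 12; x(16) = 21; x(17) = 9; x(18) = 4; x(19) = 21; x(20) = 1; x(21) = 2; x(22) = 7; x(23) = 1; x(24) = 10; x(25) = 9.
The sequence repeats with period 24.
The value 1 first appears (with j ≥ 2) at x(4).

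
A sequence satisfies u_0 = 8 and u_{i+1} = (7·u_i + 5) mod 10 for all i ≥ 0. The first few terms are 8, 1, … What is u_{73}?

1

We have u_0 = 8, u_1 = 1, u_2 = 2, u_3 = 9, u_4 = 8.
Since u_4 = u_0 = 8, the sequence is periodic with period 4.
(73 - 0) mod 4 = 1, so u_{73} = u_1 = 1.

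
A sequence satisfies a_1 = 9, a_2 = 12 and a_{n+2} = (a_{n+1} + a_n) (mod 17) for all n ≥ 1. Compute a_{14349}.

13

Listing terms: a_1 = 9,  a_2 = 12,  a_3 = 4,  a_4 = 16,  a_5 = 3,  a_6 = 2,  a_7 = 5,  a_8 = 7,  a_9 = 12,  a_{10} = 2,  a_{11} = 14,  a_{12} = 16,  a_{13} = 13,  a_{14} = 12,  a_{15} = 8,  a_{16} = 3,  a_{17} = 11,  a_{18} = 14,  a_{19} = 8,  a_{20} = 5,  a_{21} = 13,  a_{22} = 1,  a_{23} = 14,  a_{24} = 15,  a_{25} = 12,  a_{26} = 10,  a_{27} = 5,  a_{28} = 15,  a_{29} = 3,  a_{30} = 1,  a_{31} = 4,  a_{32} = 5,  a_{33} = 9,  a_{34} = 14,  a_{35} = 6,  a_{36} = 3,  a_{37} = 9,  a_{38} = 12.
Since (a_{37}, a_{38}) = (a_1, a_2) = (9, 12) (two consecutive terms determine the rest), the sequence is periodic with period 36.
So a_{14349} = a_{1 + ((14349-1) mod 36)} = a_{21} = 13.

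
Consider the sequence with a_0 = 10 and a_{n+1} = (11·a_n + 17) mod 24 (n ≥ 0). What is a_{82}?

Computing terms: a_0 = 10,  a_1 = 7,  a_2 = 22,  a_3 = 19,  a_4 = 10.
Since a_4 = a_0 = 10, the sequence is periodic with period 4.
So a_{82} = a_{0 + ((82-0) mod 4)} = a_2 = 22.

22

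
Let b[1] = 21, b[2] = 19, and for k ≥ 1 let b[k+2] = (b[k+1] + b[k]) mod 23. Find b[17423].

Computing terms: b[1] = 21, b[2] = 19, b[3] = 17, b[4] = 13, b[5] = 7, b[6] = 20, b[7] = 4, b[8] = 1, b[9] = 5, b[10] = 6, b[11] = 11, b[12] = 17, b[13] = 5, b[14] = 22, b[15] = 4, b[16] = 3, b[17] = 7, b[18] = 10, b[19] = 17, b[20] = 4, b[21] = 21, b[22] = 2, b[23] = 0, b[24] = 2, b[25] = 2, b[26] = 4, b[27] = 6, b[28] = 10, b[29] = 16, b[30] = 3, b[31] = 19, b[32] = 22, b[33] = 18, b[34] = 17, b[35] = 12, b[36] = 6, b[37] = 18, b[38] = 1, b[39] = 19, b[40] = 20, b[41] = 16, b[42] = 13, b[43] = 6, b[44] = 19, b[45] = 2, b[46] = 21, b[47] = 0, b[48] = 21, b[49] = 21, b[50] = 19.
Since (b[49], b[50]) = (b[1], b[2]) = (21, 19) (two consecutive terms determine the rest), the sequence is periodic with period 48.
(17423 - 1) mod 48 = 46, so b[17423] = b[47] = 0.

0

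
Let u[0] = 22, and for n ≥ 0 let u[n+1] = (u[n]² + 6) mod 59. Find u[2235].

Listing terms: u[0] = 22; u[1] = 18; u[2] = 35; u[3] = 51; u[4] = 11; u[5] = 9; u[6] = 28; u[7] = 23; u[8] = 4; u[9] = 22.
The sequence repeats with period 9.
So u[2235] = u[0 + ((2235-0) mod 9)] = u[3] = 51.

51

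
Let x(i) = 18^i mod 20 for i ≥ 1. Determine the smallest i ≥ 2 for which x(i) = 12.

3

Listing terms: x(1) = 18,  x(2) = 4,  x(3) = 12,  x(4) = 16,  x(5) = 8,  x(6) = 4.
Since x(6) = x(2) = 4, the sequence is eventually periodic: after a pre-period of length 1 it cycles with period 4.
The value 12 first appears (with i ≥ 2) at x(3).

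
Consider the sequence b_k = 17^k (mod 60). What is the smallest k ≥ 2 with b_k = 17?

5

b_1 = 17,  b_2 = 49,  b_3 = 53,  b_4 = 1,  b_5 = 17.
Since b_5 = b_1 = 17, the sequence is periodic with period 4.
The value 17 next appears (with k ≥ 2) at b_5.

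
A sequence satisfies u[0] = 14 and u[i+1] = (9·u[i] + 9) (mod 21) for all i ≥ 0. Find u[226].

9

Computing terms: u[0] = 14, u[1] = 9, u[2] = 6, u[3] = 0, u[4] = 9.
Since u[4] = u[1] = 9, the sequence is eventually periodic: after a pre-period of length 1 it cycles with period 3.
For i ≥ 1, u[i] depends only on (i - 1) mod 3. (226 - 1) mod 3 = 0, so u[226] = u[1] = 9.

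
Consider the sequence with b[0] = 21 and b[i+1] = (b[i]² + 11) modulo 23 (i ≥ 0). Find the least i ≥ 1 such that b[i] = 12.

4

Listing terms: b[0] = 21; b[1] = 15; b[2] = 6; b[3] = 1; b[4] = 12; b[5] = 17; b[6] = 1.
Since b[6] = b[3] = 1, the sequence is eventually periodic: after a pre-period of length 3 it cycles with period 3.
The value 12 first appears (with i ≥ 1) at b[4].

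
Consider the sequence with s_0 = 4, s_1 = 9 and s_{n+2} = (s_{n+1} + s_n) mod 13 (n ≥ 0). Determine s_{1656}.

9

Computing terms: s_0 = 4, s_1 = 9, s_2 = 0, s_3 = 9, s_4 = 9, s_5 = 5, s_6 = 1, s_7 = 6, s_8 = 7, s_9 = 0, s_{10} = 7, s_{11} = 7, s_{12} = 1, s_{13} = 8, s_{14} = 9, s_{15} = 4, s_{16} = 0, s_{17} = 4, s_{18} = 4, s_{19} = 8, s_{20} = 12, s_{21} = 7, s_{22} = 6, s_{23} = 0, s_{24} = 6, s_{25} = 6, s_{26} = 12, s_{27} = 5, s_{28} = 4, s_{29} = 9.
The sequence repeats with period 28.
So s_{1656} = s_{0 + ((1656-0) mod 28)} = s_4 = 9.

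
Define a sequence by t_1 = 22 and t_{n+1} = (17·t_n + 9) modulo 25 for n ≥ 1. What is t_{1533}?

7

We have t_1 = 22; t_2 = 8; t_3 = 20; t_4 = 24; t_5 = 17; t_6 = 23; t_7 = 0; t_8 = 9; t_9 = 12; t_{10} = 13; t_{11} = 5; t_{12} = 19; t_{13} = 7; t_{14} = 3; t_{15} = 10; t_{16} = 4; t_{17} = 2; t_{18} = 18; t_{19} = 15; t_{20} = 14; t_{21} = 22.
Since t_{21} = t_1 = 22, the sequence is periodic with period 20.
So t_{1533} = t_{1 + ((1533-1) mod 20)} = t_{13} = 7.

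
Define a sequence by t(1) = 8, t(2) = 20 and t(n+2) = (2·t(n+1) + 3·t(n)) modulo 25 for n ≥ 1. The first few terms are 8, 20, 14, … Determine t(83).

Listing terms: t(1) = 8; t(2) = 20; t(3) = 14; t(4) = 13; t(5) = 18; t(6) = 0; t(7) = 4; t(8) = 8; t(9) = 3; t(10) = 5; t(11) = 19; t(12) = 3; t(13) = 13; t(14) = 10; t(15) = 9; t(16) = 23; t(17) = 23; t(18) = 15; t(19) = 24; t(20) = 18; t(21) = 8; t(22) = 20.
The sequence repeats with period 20.
So t(83) = t(1 + ((83-1) mod 20)) = t(3) = 14.

14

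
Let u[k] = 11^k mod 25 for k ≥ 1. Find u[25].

1

u[1] = 11, u[2] = 21, u[3] = 6, u[4] = 16, u[5] = 1, u[6] = 11.
Since u[6] = u[1] = 11, the sequence is periodic with period 5.
So u[25] = u[1 + ((25-1) mod 5)] = u[5] = 1.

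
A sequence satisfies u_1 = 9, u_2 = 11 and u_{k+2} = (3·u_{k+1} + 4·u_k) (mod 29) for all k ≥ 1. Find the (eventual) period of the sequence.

14

u_1 = 9, u_2 = 11, u_3 = 11, u_4 = 19, u_5 = 14, u_6 = 2, u_7 = 4, u_8 = 20, u_9 = 18, u_{10} = 18, u_{11} = 10, u_{12} = 15, u_{13} = 27, u_{14} = 25, u_{15} = 9, u_{16} = 11.
Since (u_{15}, u_{16}) = (u_1, u_2) = (9, 11) (two consecutive terms determine the rest), the sequence is periodic with period 14.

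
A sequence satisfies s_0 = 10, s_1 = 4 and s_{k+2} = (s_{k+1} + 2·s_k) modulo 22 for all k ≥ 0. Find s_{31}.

4

Listing terms: s_0 = 10, s_1 = 4, s_2 = 2, s_3 = 10, s_4 = 14, s_5 = 12, s_6 = 18, s_7 = 20, s_8 = 12, s_9 = 8, s_{10} = 10, s_{11} = 4.
Since (s_{10}, s_{11}) = (s_0, s_1) = (10, 4) (two consecutive terms determine the rest), the sequence is periodic with period 10.
So s_{31} = s_{0 + ((31-0) mod 10)} = s_1 = 4.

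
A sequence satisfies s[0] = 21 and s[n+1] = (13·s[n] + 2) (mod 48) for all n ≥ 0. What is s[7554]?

Listing terms: s[0] = 21,  s[1] = 35,  s[2] = 25,  s[3] = 39,  s[4] = 29,  s[5] = 43,  s[6] = 33,  s[7] = 47,  s[8] = 37,  s[9] = 3,  s[10] = 41,  s[11] = 7,  s[12] = 45,  s[13] = 11,  s[14] = 1,  s[15] = 15,  s[16] = 5,  s[17] = 19,  s[18] = 9,  s[19] = 23,  s[20] = 13,  s[21] = 27,  s[22] = 17,  s[23] = 31,  s[24] = 21.
Since s[24] = s[0] = 21, the sequence is periodic with period 24.
(7554 - 0) mod 24 = 18, so s[7554] = s[18] = 9.

9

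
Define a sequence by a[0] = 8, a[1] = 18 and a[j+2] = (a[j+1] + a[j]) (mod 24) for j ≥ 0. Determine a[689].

We have a[0] = 8, a[1] = 18, a[2] = 2, a[3] = 20, a[4] = 22, a[5] = 18, a[6] = 16, a[7] = 10, a[8] = 2, a[9] = 12, a[10] = 14, a[11] = 2, a[12] = 16, a[13] = 18, a[14] = 10, a[15] = 4, a[16] = 14, a[17] = 18, a[18] = 8, a[19] = 2, a[20] = 10, a[21] = 12, a[22] = 22, a[23] = 10, a[24] = 8, a[25] = 18.
The sequence repeats with period 24.
(689 - 0) mod 24 = 17, so a[689] = a[17] = 18.

18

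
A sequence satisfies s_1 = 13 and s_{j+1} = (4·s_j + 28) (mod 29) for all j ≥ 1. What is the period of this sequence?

14

s_1 = 13,  s_2 = 22,  s_3 = 0,  s_4 = 28,  s_5 = 24,  s_6 = 8,  s_7 = 2,  s_8 = 7,  s_9 = 27,  s_{10} = 20,  s_{11} = 21,  s_{12} = 25,  s_{13} = 12,  s_{14} = 18,  s_{15} = 13.
The sequence repeats with period 14.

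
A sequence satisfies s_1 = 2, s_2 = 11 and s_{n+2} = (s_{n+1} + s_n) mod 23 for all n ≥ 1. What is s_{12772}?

1

s_1 = 2, s_2 = 11, s_3 = 13, s_4 = 1, s_5 = 14, s_6 = 15, s_7 = 6, s_8 = 21, s_9 = 4, s_{10} = 2, s_{11} = 6, s_{12} = 8, s_{13} = 14, s_{14} = 22, s_{15} = 13, s_{16} = 12, s_{17} = 2, s_{18} = 14, s_{19} = 16, s_{20} = 7, s_{21} = 0, s_{22} = 7, s_{23} = 7, s_{24} = 14, s_{25} = 21, s_{26} = 12, s_{27} = 10, s_{28} = 22, s_{29} = 9, s_{30} = 8, s_{31} = 17, s_{32} = 2, s_{33} = 19, s_{34} = 21, s_{35} = 17, s_{36} = 15, s_{37} = 9, s_{38} = 1, s_{39} = 10, s_{40} = 11, s_{41} = 21, s_{42} = 9, s_{43} = 7, s_{44} = 16, s_{45} = 0, s_{46} = 16, s_{47} = 16, s_{48} = 9, s_{49} = 2, s_{50} = 11.
The sequence repeats with period 48.
So s_{12772} = s_{1 + ((12772-1) mod 48)} = s_4 = 1.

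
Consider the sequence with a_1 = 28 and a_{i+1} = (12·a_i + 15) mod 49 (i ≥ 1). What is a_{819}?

We have a_1 = 28, a_2 = 8, a_3 = 13, a_4 = 24, a_5 = 9, a_6 = 25, a_7 = 21, a_8 = 22, a_9 = 34, a_{10} = 31, a_{11} = 44, a_{12} = 4, a_{13} = 14, a_{14} = 36, a_{15} = 6, a_{16} = 38, a_{17} = 30, a_{18} = 32, a_{19} = 7, a_{20} = 1, a_{21} = 27, a_{22} = 45, a_{23} = 16, a_{24} = 11, a_{25} = 0, a_{26} = 15, a_{27} = 48, a_{28} = 3, a_{29} = 2, a_{30} = 39, a_{31} = 42, a_{32} = 29, a_{33} = 20, a_{34} = 10, a_{35} = 37, a_{36} = 18, a_{37} = 35, a_{38} = 43, a_{39} = 41, a_{40} = 17, a_{41} = 23, a_{42} = 46, a_{43} = 28.
The sequence repeats with period 42.
So a_{819} = a_{1 + ((819-1) mod 42)} = a_{21} = 27.

27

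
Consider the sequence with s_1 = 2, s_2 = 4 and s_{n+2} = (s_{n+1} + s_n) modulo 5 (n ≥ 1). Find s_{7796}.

4

We have s_1 = 2, s_2 = 4, s_3 = 1, s_4 = 0, s_5 = 1, s_6 = 1, s_7 = 2, s_8 = 3, s_9 = 0, s_{10} = 3, s_{11} = 3, s_{12} = 1, s_{13} = 4, s_{14} = 0, s_{15} = 4, s_{16} = 4, s_{17} = 3, s_{18} = 2, s_{19} = 0, s_{20} = 2, s_{21} = 2, s_{22} = 4.
Since (s_{21}, s_{22}) = (s_1, s_2) = (2, 4) (two consecutive terms determine the rest), the sequence is periodic with period 20.
(7796 - 1) mod 20 = 15, so s_{7796} = s_{16} = 4.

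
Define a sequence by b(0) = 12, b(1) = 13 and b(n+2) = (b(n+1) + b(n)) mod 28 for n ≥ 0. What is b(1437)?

18

b(0) = 12; b(1) = 13; b(2) = 25; b(3) = 10; b(4) = 7; b(5) = 17; b(6) = 24; b(7) = 13; b(8) = 9; b(9) = 22; b(10) = 3; b(11) = 25; b(12) = 0; b(13) = 25; b(14) = 25; b(15) = 22; b(16) = 19; b(17) = 13; b(18) = 4; b(19) = 17; b(20) = 21; b(21) = 10; b(22) = 3; b(23) = 13; b(24) = 16; b(25) = 1; b(26) = 17; b(27) = 18; b(28) = 7; b(29) = 25; b(30) = 4; b(31) = 1; b(32) = 5; b(33) = 6; b(34) = 11; b(35) = 17; b(36) = 0; b(37) = 17; b(38) = 17; b(39) = 6; b(40) = 23; b(41) = 1; b(42) = 24; b(43) = 25; b(44) = 21; b(45) = 18; b(46) = 11; b(47) = 1; b(48) = 12; b(49) = 13.
Since (b(48), b(49)) = (b(0), b(1)) = (12, 13) (two consecutive terms determine the rest), the sequence is periodic with period 48.
So b(1437) = b(0 + ((1437-0) mod 48)) = b(45) = 18.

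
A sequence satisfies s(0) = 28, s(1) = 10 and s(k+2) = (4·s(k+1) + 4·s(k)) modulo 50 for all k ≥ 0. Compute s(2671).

10

Listing terms: s(0) = 28,  s(1) = 10,  s(2) = 2,  s(3) = 48,  s(4) = 0,  s(5) = 42,  s(6) = 18,  s(7) = 40,  s(8) = 32,  s(9) = 38,  s(10) = 30,  s(11) = 22,  s(12) = 8,  s(13) = 20,  s(14) = 12,  s(15) = 28,  s(16) = 10.
Since (s(15), s(16)) = (s(0), s(1)) = (28, 10) (two consecutive terms determine the rest), the sequence is periodic with period 15.
So s(2671) = s(0 + ((2671-0) mod 15)) = s(1) = 10.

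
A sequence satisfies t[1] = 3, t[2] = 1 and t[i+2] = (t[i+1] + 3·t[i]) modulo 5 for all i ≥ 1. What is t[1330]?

1

t[1] = 3, t[2] = 1, t[3] = 0, t[4] = 3, t[5] = 3, t[6] = 2, t[7] = 1, t[8] = 2, t[9] = 0, t[10] = 1, t[11] = 1, t[12] = 4, t[13] = 2, t[14] = 4, t[15] = 0, t[16] = 2, t[17] = 2, t[18] = 3, t[19] = 4, t[20] = 3, t[21] = 0, t[22] = 4, t[23] = 4, t[24] = 1, t[25] = 3, t[26] = 1.
The sequence repeats with period 24.
So t[1330] = t[1 + ((1330-1) mod 24)] = t[10] = 1.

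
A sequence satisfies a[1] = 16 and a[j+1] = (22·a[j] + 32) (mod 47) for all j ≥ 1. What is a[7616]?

15

a[1] = 16,  a[2] = 8,  a[3] = 20,  a[4] = 2,  a[5] = 29,  a[6] = 12,  a[7] = 14,  a[8] = 11,  a[9] = 39,  a[10] = 44,  a[11] = 13,  a[12] = 36,  a[13] = 25,  a[14] = 18,  a[15] = 5,  a[16] = 1,  a[17] = 7,  a[18] = 45,  a[19] = 35,  a[20] = 3,  a[21] = 4,  a[22] = 26,  a[23] = 40,  a[24] = 19,  a[25] = 27,  a[26] = 15,  a[27] = 33,  a[28] = 6,  a[29] = 23,  a[30] = 21,  a[31] = 24,  a[32] = 43,  a[33] = 38,  a[34] = 22,  a[35] = 46,  a[36] = 10,  a[37] = 17,  a[38] = 30,  a[39] = 34,  a[40] = 28,  a[41] = 37,  a[42] = 0,  a[43] = 32,  a[44] = 31,  a[45] = 9,  a[46] = 42,  a[47] = 16.
The sequence repeats with period 46.
So a[7616] = a[1 + ((7616-1) mod 46)] = a[26] = 15.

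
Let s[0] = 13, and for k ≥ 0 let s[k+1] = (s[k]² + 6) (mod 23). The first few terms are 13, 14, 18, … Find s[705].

We have s[0] = 13,  s[1] = 14,  s[2] = 18,  s[3] = 8,  s[4] = 1,  s[5] = 7,  s[6] = 9,  s[7] = 18.
Since s[7] = s[2] = 18, the sequence is eventually periodic: after a pre-period of length 2 it cycles with period 5.
For k ≥ 2, s[k] depends only on (k - 2) mod 5. (705 - 2) mod 5 = 3, so s[705] = s[5] = 7.

7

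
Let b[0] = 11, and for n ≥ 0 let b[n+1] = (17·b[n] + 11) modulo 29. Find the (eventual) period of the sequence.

Listing terms: b[0] = 11,  b[1] = 24,  b[2] = 13,  b[3] = 0,  b[4] = 11.
The sequence repeats with period 4.

4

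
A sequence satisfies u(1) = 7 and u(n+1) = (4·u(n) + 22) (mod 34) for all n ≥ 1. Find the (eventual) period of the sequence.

u(1) = 7; u(2) = 16; u(3) = 18; u(4) = 26; u(5) = 24; u(6) = 16.
Since u(6) = u(2) = 16, the sequence is eventually periodic: after a pre-period of length 1 it cycles with period 4.

4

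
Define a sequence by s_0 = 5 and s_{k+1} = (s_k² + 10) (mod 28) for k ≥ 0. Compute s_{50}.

3

Listing terms: s_0 = 5, s_1 = 7, s_2 = 3, s_3 = 19, s_4 = 7.
Since s_4 = s_1 = 7, the sequence is eventually periodic: after a pre-period of length 1 it cycles with period 3.
For k ≥ 1, s_k depends only on (k - 1) mod 3. (50 - 1) mod 3 = 1, so s_{50} = s_2 = 3.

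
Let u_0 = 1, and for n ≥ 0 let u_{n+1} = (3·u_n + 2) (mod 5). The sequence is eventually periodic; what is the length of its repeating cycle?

4

Computing terms: u_0 = 1; u_1 = 0; u_2 = 2; u_3 = 3; u_4 = 1.
Since u_4 = u_0 = 1, the sequence is periodic with period 4.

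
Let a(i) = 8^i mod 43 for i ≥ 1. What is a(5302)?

Computing terms: a(1) = 8,  a(2) = 21,  a(3) = 39,  a(4) = 11,  a(5) = 2,  a(6) = 16,  a(7) = 42,  a(8) = 35,  a(9) = 22,  a(10) = 4,  a(11) = 32,  a(12) = 41,  a(13) = 27,  a(14) = 1,  a(15) = 8.
The sequence repeats with period 14.
(5302 - 1) mod 14 = 9, so a(5302) = a(10) = 4.

4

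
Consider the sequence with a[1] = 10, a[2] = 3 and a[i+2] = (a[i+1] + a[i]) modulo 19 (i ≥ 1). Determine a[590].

Listing terms: a[1] = 10; a[2] = 3; a[3] = 13; a[4] = 16; a[5] = 10; a[6] = 7; a[7] = 17; a[8] = 5; a[9] = 3; a[10] = 8; a[11] = 11; a[12] = 0; a[13] = 11; a[14] = 11; a[15] = 3; a[16] = 14; a[17] = 17; a[18] = 12; a[19] = 10; a[20] = 3.
The sequence repeats with period 18.
(590 - 1) mod 18 = 13, so a[590] = a[14] = 11.

11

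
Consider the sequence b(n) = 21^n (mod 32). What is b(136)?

1

b(0) = 1; b(1) = 21; b(2) = 25; b(3) = 13; b(4) = 17; b(5) = 5; b(6) = 9; b(7) = 29; b(8) = 1.
The sequence repeats with period 8.
So b(136) = b(0 + ((136-0) mod 8)) = b(0) = 1.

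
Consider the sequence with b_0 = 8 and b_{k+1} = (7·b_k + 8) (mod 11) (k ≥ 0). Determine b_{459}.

0

Listing terms: b_0 = 8, b_1 = 9, b_2 = 5, b_3 = 10, b_4 = 1, b_5 = 4, b_6 = 3, b_7 = 7, b_8 = 2, b_9 = 0, b_{10} = 8.
The sequence repeats with period 10.
(459 - 0) mod 10 = 9, so b_{459} = b_9 = 0.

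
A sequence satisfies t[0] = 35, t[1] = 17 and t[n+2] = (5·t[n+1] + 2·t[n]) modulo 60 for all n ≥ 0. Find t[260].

We have t[0] = 35,  t[1] = 17,  t[2] = 35,  t[3] = 29,  t[4] = 35,  t[5] = 53,  t[6] = 35,  t[7] = 41,  t[8] = 35,  t[9] = 17.
Since (t[8], t[9]) = (t[0], t[1]) = (35, 17) (two consecutive terms determine the rest), the sequence is periodic with period 8.
(260 - 0) mod 8 = 4, so t[260] = t[4] = 35.

35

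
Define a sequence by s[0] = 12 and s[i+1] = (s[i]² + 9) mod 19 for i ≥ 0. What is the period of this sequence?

6

Listing terms: s[0] = 12; s[1] = 1; s[2] = 10; s[3] = 14; s[4] = 15; s[5] = 6; s[6] = 7; s[7] = 1.
Since s[7] = s[1] = 1, the sequence is eventually periodic: after a pre-period of length 1 it cycles with period 6.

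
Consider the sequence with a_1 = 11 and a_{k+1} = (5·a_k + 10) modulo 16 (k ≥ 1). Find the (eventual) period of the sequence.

8

a_1 = 11, a_2 = 1, a_3 = 15, a_4 = 5, a_5 = 3, a_6 = 9, a_7 = 7, a_8 = 13, a_9 = 11.
Since a_9 = a_1 = 11, the sequence is periodic with period 8.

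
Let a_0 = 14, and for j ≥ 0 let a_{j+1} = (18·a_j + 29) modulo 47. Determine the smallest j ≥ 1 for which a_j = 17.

Listing terms: a_0 = 14,  a_1 = 46,  a_2 = 11,  a_3 = 39,  a_4 = 26,  a_5 = 27,  a_6 = 45,  a_7 = 40,  a_8 = 44,  a_9 = 22,  a_{10} = 2,  a_{11} = 18,  a_{12} = 24,  a_{13} = 38,  a_{14} = 8,  a_{15} = 32,  a_{16} = 41,  a_{17} = 15,  a_{18} = 17,  a_{19} = 6,  a_{20} = 43,  a_{21} = 4,  a_{22} = 7,  a_{23} = 14.
The sequence repeats with period 23.
The value 17 first appears (with j ≥ 1) at a_{18}.

18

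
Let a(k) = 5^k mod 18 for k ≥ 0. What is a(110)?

a(0) = 1, a(1) = 5, a(2) = 7, a(3) = 17, a(4) = 13, a(5) = 11, a(6) = 1.
The sequence repeats with period 6.
So a(110) = a(0 + ((110-0) mod 6)) = a(2) = 7.

7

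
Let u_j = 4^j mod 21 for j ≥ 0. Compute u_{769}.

4

Computing terms: u_0 = 1; u_1 = 4; u_2 = 16; u_3 = 1.
The sequence repeats with period 3.
So u_{769} = u_{0 + ((769-0) mod 3)} = u_1 = 4.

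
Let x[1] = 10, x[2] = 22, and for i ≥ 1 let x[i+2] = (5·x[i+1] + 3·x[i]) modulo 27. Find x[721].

x[1] = 10, x[2] = 22, x[3] = 5, x[4] = 10, x[5] = 11, x[6] = 4, x[7] = 26, x[8] = 7, x[9] = 5, x[10] = 19, x[11] = 2, x[12] = 13, x[13] = 17, x[14] = 16, x[15] = 23, x[16] = 1, x[17] = 20, x[18] = 22, x[19] = 8, x[20] = 25, x[21] = 14, x[22] = 10, x[23] = 11.
Since (x[22], x[23]) = (x[4], x[5]) = (10, 11) (two consecutive terms determine the rest), the sequence is eventually periodic: after a pre-period of length 3 it cycles with period 18.
For i ≥ 4, x[i] depends only on (i - 4) mod 18. (721 - 4) mod 18 = 15, so x[721] = x[19] = 8.

8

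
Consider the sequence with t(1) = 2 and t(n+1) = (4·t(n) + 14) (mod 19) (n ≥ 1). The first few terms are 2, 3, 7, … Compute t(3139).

t(1) = 2,  t(2) = 3,  t(3) = 7,  t(4) = 4,  t(5) = 11,  t(6) = 1,  t(7) = 18,  t(8) = 10,  t(9) = 16,  t(10) = 2.
Since t(10) = t(1) = 2, the sequence is periodic with period 9.
So t(3139) = t(1 + ((3139-1) mod 9)) = t(7) = 18.

18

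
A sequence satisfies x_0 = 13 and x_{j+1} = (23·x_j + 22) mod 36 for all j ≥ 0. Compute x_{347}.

Computing terms: x_0 = 13,  x_1 = 33,  x_2 = 25,  x_3 = 21,  x_4 = 1,  x_5 = 9,  x_6 = 13.
The sequence repeats with period 6.
(347 - 0) mod 6 = 5, so x_{347} = x_5 = 9.

9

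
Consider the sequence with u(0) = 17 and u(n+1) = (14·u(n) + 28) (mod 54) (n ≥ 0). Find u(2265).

Computing terms: u(0) = 17; u(1) = 50; u(2) = 26; u(3) = 14; u(4) = 8; u(5) = 32; u(6) = 44; u(7) = 50.
Since u(7) = u(1) = 50, the sequence is eventually periodic: after a pre-period of length 1 it cycles with period 6.
For n ≥ 1, u(n) depends only on (n - 1) mod 6. (2265 - 1) mod 6 = 2, so u(2265) = u(3) = 14.

14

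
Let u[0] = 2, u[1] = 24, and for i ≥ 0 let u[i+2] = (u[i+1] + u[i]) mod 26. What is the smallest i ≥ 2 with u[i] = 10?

8

We have u[0] = 2, u[1] = 24, u[2] = 0, u[3] = 24, u[4] = 24, u[5] = 22, u[6] = 20, u[7] = 16, u[8] = 10, u[9] = 0, u[10] = 10, u[11] = 10, u[12] = 20, u[13] = 4, u[14] = 24, u[15] = 2, u[16] = 0, u[17] = 2, u[18] = 2, u[19] = 4, u[20] = 6, u[21] = 10, u[22] = 16, u[23] = 0, u[24] = 16, u[25] = 16, u[26] = 6, u[27] = 22, u[28] = 2, u[29] = 24.
Since (u[28], u[29]) = (u[0], u[1]) = (2, 24) (two consecutive terms determine the rest), the sequence is periodic with period 28.
The value 10 first appears (with i ≥ 2) at u[8].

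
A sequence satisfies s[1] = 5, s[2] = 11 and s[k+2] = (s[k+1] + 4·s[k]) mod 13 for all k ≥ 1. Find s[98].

11

We have s[1] = 5, s[2] = 11, s[3] = 5, s[4] = 10, s[5] = 4, s[6] = 5, s[7] = 8, s[8] = 2, s[9] = 8, s[10] = 3, s[11] = 9, s[12] = 8, s[13] = 5, s[14] = 11.
Since (s[13], s[14]) = (s[1], s[2]) = (5, 11) (two consecutive terms determine the rest), the sequence is periodic with period 12.
So s[98] = s[1 + ((98-1) mod 12)] = s[2] = 11.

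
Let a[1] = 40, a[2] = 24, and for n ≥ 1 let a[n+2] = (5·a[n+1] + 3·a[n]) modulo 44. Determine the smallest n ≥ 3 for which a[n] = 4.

7

a[1] = 40,  a[2] = 24,  a[3] = 20,  a[4] = 40,  a[5] = 40,  a[6] = 12,  a[7] = 4,  a[8] = 12,  a[9] = 28,  a[10] = 0,  a[11] = 40,  a[12] = 24.
The sequence repeats with period 10.
The value 4 first appears (with n ≥ 3) at a[7].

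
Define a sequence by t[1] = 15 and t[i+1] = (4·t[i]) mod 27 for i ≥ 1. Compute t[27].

We have t[1] = 15,  t[2] = 6,  t[3] = 24,  t[4] = 15.
Since t[4] = t[1] = 15, the sequence is periodic with period 3.
(27 - 1) mod 3 = 2, so t[27] = t[3] = 24.

24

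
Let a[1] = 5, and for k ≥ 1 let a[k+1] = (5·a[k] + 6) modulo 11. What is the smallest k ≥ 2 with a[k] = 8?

4

Computing terms: a[1] = 5; a[2] = 9; a[3] = 7; a[4] = 8; a[5] = 2; a[6] = 5.
The sequence repeats with period 5.
The value 8 first appears (with k ≥ 2) at a[4].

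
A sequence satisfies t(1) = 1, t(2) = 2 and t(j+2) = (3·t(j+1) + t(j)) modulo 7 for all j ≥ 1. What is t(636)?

t(1) = 1; t(2) = 2; t(3) = 0; t(4) = 2; t(5) = 6; t(6) = 6; t(7) = 3; t(8) = 1; t(9) = 6; t(10) = 5; t(11) = 0; t(12) = 5; t(13) = 1; t(14) = 1; t(15) = 4; t(16) = 6; t(17) = 1; t(18) = 2.
Since (t(17), t(18)) = (t(1), t(2)) = (1, 2) (two consecutive terms determine the rest), the sequence is periodic with period 16.
So t(636) = t(1 + ((636-1) mod 16)) = t(12) = 5.

5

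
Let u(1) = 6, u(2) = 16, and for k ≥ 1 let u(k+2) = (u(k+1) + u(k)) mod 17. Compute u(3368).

1

We have u(1) = 6; u(2) = 16; u(3) = 5; u(4) = 4; u(5) = 9; u(6) = 13; u(7) = 5; u(8) = 1; u(9) = 6; u(10) = 7; u(11) = 13; u(12) = 3; u(13) = 16; u(14) = 2; u(15) = 1; u(16) = 3; u(17) = 4; u(18) = 7; u(19) = 11; u(20) = 1; u(21) = 12; u(22) = 13; u(23) = 8; u(24) = 4; u(25) = 12; u(26) = 16; u(27) = 11; u(28) = 10; u(29) = 4; u(30) = 14; u(31) = 1; u(32) = 15; u(33) = 16; u(34) = 14; u(35) = 13; u(36) = 10; u(37) = 6; u(38) = 16.
Since (u(37), u(38)) = (u(1), u(2)) = (6, 16) (two consecutive terms determine the rest), the sequence is periodic with period 36.
So u(3368) = u(1 + ((3368-1) mod 36)) = u(20) = 1.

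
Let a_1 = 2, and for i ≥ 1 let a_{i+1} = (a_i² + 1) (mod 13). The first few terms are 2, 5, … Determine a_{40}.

Computing terms: a_1 = 2; a_2 = 5; a_3 = 0; a_4 = 1; a_5 = 2.
Since a_5 = a_1 = 2, the sequence is periodic with period 4.
(40 - 1) mod 4 = 3, so a_{40} = a_4 = 1.

1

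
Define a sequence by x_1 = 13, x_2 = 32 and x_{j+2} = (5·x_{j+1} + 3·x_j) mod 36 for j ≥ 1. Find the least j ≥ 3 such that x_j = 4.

5

We have x_1 = 13, x_2 = 32, x_3 = 19, x_4 = 11, x_5 = 4, x_6 = 17, x_7 = 25, x_8 = 32, x_9 = 19.
Since (x_8, x_9) = (x_2, x_3) = (32, 19) (two consecutive terms determine the rest), the sequence is eventually periodic: after a pre-period of length 1 it cycles with period 6.
The value 4 first appears (with j ≥ 3) at x_5.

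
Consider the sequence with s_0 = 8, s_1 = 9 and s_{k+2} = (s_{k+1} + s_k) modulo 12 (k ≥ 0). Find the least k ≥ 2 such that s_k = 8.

s_0 = 8; s_1 = 9; s_2 = 5; s_3 = 2; s_4 = 7; s_5 = 9; s_6 = 4; s_7 = 1; s_8 = 5; s_9 = 6; s_{10} = 11; s_{11} = 5; s_{12} = 4; s_{13} = 9; s_{14} = 1; s_{15} = 10; s_{16} = 11; s_{17} = 9; s_{18} = 8; s_{19} = 5; s_{20} = 1; s_{21} = 6; s_{22} = 7; s_{23} = 1; s_{24} = 8; s_{25} = 9.
The sequence repeats with period 24.
The value 8 first appears (with k ≥ 2) at s_{18}.

18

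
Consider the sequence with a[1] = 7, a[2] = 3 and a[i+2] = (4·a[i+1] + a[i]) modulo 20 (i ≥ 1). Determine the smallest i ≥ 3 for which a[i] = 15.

5

Computing terms: a[1] = 7, a[2] = 3, a[3] = 19, a[4] = 19, a[5] = 15, a[6] = 19, a[7] = 11, a[8] = 3, a[9] = 3, a[10] = 15, a[11] = 3, a[12] = 7, a[13] = 11, a[14] = 11, a[15] = 15, a[16] = 11, a[17] = 19, a[18] = 7, a[19] = 7, a[20] = 15, a[21] = 7, a[22] = 3.
The sequence repeats with period 20.
The value 15 first appears (with i ≥ 3) at a[5].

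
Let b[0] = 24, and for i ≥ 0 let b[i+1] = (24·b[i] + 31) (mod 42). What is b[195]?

1

We have b[0] = 24, b[1] = 19, b[2] = 25, b[3] = 1, b[4] = 13, b[5] = 7, b[6] = 31, b[7] = 19.
Since b[7] = b[1] = 19, the sequence is eventually periodic: after a pre-period of length 1 it cycles with period 6.
For i ≥ 1, b[i] depends only on (i - 1) mod 6. (195 - 1) mod 6 = 2, so b[195] = b[3] = 1.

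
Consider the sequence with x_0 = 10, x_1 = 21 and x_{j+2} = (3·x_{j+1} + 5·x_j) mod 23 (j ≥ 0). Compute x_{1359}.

Listing terms: x_0 = 10, x_1 = 21, x_2 = 21, x_3 = 7, x_4 = 11, x_5 = 22, x_6 = 6, x_7 = 13, x_8 = 0, x_9 = 19, x_{10} = 11, x_{11} = 13, x_{12} = 2, x_{13} = 2, x_{14} = 16, x_{15} = 12, x_{16} = 1, x_{17} = 17, x_{18} = 10, x_{19} = 0, x_{20} = 4, x_{21} = 12, x_{22} = 10, x_{23} = 21.
The sequence repeats with period 22.
So x_{1359} = x_{0 + ((1359-0) mod 22)} = x_{17} = 17.

17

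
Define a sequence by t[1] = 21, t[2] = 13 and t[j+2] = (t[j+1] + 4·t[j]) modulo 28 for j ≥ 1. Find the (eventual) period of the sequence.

48

Listing terms: t[1] = 21; t[2] = 13; t[3] = 13; t[4] = 9; t[5] = 5; t[6] = 13; t[7] = 5; t[8] = 1; t[9] = 21; t[10] = 25; t[11] = 25; t[12] = 13; t[13] = 1; t[14] = 25; t[15] = 1; t[16] = 17; t[17] = 21; t[18] = 5; t[19] = 5; t[20] = 25; t[21] = 17; t[22] = 5; t[23] = 17; t[24] = 9; t[25] = 21; t[26] = 1; t[27] = 1; t[28] = 5; t[29] = 9; t[30] = 1; t[31] = 9; t[32] = 13; t[33] = 21; t[34] = 17; t[35] = 17; t[36] = 1; t[37] = 13; t[38] = 17; t[39] = 13; t[40] = 25; t[41] = 21; t[42] = 9; t[43] = 9; t[44] = 17; t[45] = 25; t[46] = 9; t[47] = 25; t[48] = 5; t[49] = 21; t[50] = 13.
Since (t[49], t[50]) = (t[1], t[2]) = (21, 13) (two consecutive terms determine the rest), the sequence is periodic with period 48.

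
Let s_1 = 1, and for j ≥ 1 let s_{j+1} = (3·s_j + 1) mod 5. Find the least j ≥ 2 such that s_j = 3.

3

s_1 = 1,  s_2 = 4,  s_3 = 3,  s_4 = 0,  s_5 = 1.
The sequence repeats with period 4.
The value 3 first appears (with j ≥ 2) at s_3.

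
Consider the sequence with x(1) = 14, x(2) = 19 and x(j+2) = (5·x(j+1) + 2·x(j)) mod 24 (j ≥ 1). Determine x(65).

7

Listing terms: x(1) = 14,  x(2) = 19,  x(3) = 3,  x(4) = 5,  x(5) = 7,  x(6) = 21,  x(7) = 23,  x(8) = 13,  x(9) = 15,  x(10) = 5,  x(11) = 7.
Since (x(10), x(11)) = (x(4), x(5)) = (5, 7) (two consecutive terms determine the rest), the sequence is eventually periodic: after a pre-period of length 3 it cycles with period 6.
For j ≥ 4, x(j) depends only on (j - 4) mod 6. (65 - 4) mod 6 = 1, so x(65) = x(5) = 7.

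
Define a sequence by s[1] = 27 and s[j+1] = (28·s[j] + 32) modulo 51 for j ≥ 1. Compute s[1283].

47

Computing terms: s[1] = 27,  s[2] = 23,  s[3] = 13,  s[4] = 39,  s[5] = 2,  s[6] = 37,  s[7] = 48,  s[8] = 50,  s[9] = 4,  s[10] = 42,  s[11] = 35,  s[12] = 43,  s[13] = 12,  s[14] = 11,  s[15] = 34,  s[16] = 15,  s[17] = 44,  s[18] = 40,  s[19] = 30,  s[20] = 5,  s[21] = 19,  s[22] = 3,  s[23] = 14,  s[24] = 16,  s[25] = 21,  s[26] = 8,  s[27] = 1,  s[28] = 9,  s[29] = 29,  s[30] = 28,  s[31] = 0,  s[32] = 32,  s[33] = 10,  s[34] = 6,  s[35] = 47,  s[36] = 22,  s[37] = 36,  s[38] = 20,  s[39] = 31,  s[40] = 33,  s[41] = 38,  s[42] = 25,  s[43] = 18,  s[44] = 26,  s[45] = 46,  s[46] = 45,  s[47] = 17,  s[48] = 49,  s[49] = 27.
The sequence repeats with period 48.
(1283 - 1) mod 48 = 34, so s[1283] = s[35] = 47.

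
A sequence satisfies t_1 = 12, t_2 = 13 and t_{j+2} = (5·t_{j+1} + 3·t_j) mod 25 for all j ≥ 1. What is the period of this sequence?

40

t_1 = 12,  t_2 = 13,  t_3 = 1,  t_4 = 19,  t_5 = 23,  t_6 = 22,  t_7 = 4,  t_8 = 11,  t_9 = 17,  t_{10} = 18,  t_{11} = 16,  t_{12} = 9,  t_{13} = 18,  t_{14} = 17,  t_{15} = 14,  t_{16} = 21,  t_{17} = 22,  t_{18} = 23,  t_{19} = 6,  t_{20} = 24,  t_{21} = 13,  t_{22} = 12,  t_{23} = 24,  t_{24} = 6,  t_{25} = 2,  t_{26} = 3,  t_{27} = 21,  t_{28} = 14,  t_{29} = 8,  t_{30} = 7,  t_{31} = 9,  t_{32} = 16,  t_{33} = 7,  t_{34} = 8,  t_{35} = 11,  t_{36} = 4,  t_{37} = 3,  t_{38} = 2,  t_{39} = 19,  t_{40} = 1,  t_{41} = 12,  t_{42} = 13.
The sequence repeats with period 40.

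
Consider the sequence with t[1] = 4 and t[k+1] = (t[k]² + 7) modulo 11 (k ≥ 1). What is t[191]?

Listing terms: t[1] = 4; t[2] = 1; t[3] = 8; t[4] = 5; t[5] = 10; t[6] = 8.
Since t[6] = t[3] = 8, the sequence is eventually periodic: after a pre-period of length 2 it cycles with period 3.
For k ≥ 3, t[k] depends only on (k - 3) mod 3. (191 - 3) mod 3 = 2, so t[191] = t[5] = 10.

10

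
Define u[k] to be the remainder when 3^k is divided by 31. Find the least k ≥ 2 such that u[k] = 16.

u[1] = 3,  u[2] = 9,  u[3] = 27,  u[4] = 19,  u[5] = 26,  u[6] = 16,  u[7] = 17,  u[8] = 20,  u[9] = 29,  u[10] = 25,  u[11] = 13,  u[12] = 8,  u[13] = 24,  u[14] = 10,  u[15] = 30,  u[16] = 28,  u[17] = 22,  u[18] = 4,  u[19] = 12,  u[20] = 5,  u[21] = 15,  u[22] = 14,  u[23] = 11,  u[24] = 2,  u[25] = 6,  u[26] = 18,  u[27] = 23,  u[28] = 7,  u[29] = 21,  u[30] = 1,  u[31] = 3.
Since u[31] = u[1] = 3, the sequence is periodic with period 30.
The value 16 first appears (with k ≥ 2) at u[6].

6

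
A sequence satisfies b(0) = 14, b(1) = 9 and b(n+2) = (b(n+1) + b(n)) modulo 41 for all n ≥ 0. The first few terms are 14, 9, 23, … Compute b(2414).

13

b(0) = 14,  b(1) = 9,  b(2) = 23,  b(3) = 32,  b(4) = 14,  b(5) = 5,  b(6) = 19,  b(7) = 24,  b(8) = 2,  b(9) = 26,  b(10) = 28,  b(11) = 13,  b(12) = 0,  b(13) = 13,  b(14) = 13,  b(15) = 26,  b(16) = 39,  b(17) = 24,  b(18) = 22,  b(19) = 5,  b(20) = 27,  b(21) = 32,  b(22) = 18,  b(23) = 9,  b(24) = 27,  b(25) = 36,  b(26) = 22,  b(27) = 17,  b(28) = 39,  b(29) = 15,  b(30) = 13,  b(31) = 28,  b(32) = 0,  b(33) = 28,  b(34) = 28,  b(35) = 15,  b(36) = 2,  b(37) = 17,  b(38) = 19,  b(39) = 36,  b(40) = 14,  b(41) = 9.
The sequence repeats with period 40.
So b(2414) = b(0 + ((2414-0) mod 40)) = b(14) = 13.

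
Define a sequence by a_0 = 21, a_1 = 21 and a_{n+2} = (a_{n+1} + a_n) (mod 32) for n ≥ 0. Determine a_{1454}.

10

a_0 = 21, a_1 = 21, a_2 = 10, a_3 = 31, a_4 = 9, a_5 = 8, a_6 = 17, a_7 = 25, a_8 = 10, a_9 = 3, a_{10} = 13, a_{11} = 16, a_{12} = 29, a_{13} = 13, a_{14} = 10, a_{15} = 23, a_{16} = 1, a_{17} = 24, a_{18} = 25, a_{19} = 17, a_{20} = 10, a_{21} = 27, a_{22} = 5, a_{23} = 0, a_{24} = 5, a_{25} = 5, a_{26} = 10, a_{27} = 15, a_{28} = 25, a_{29} = 8, a_{30} = 1, a_{31} = 9, a_{32} = 10, a_{33} = 19, a_{34} = 29, a_{35} = 16, a_{36} = 13, a_{37} = 29, a_{38} = 10, a_{39} = 7, a_{40} = 17, a_{41} = 24, a_{42} = 9, a_{43} = 1, a_{44} = 10, a_{45} = 11, a_{46} = 21, a_{47} = 0, a_{48} = 21, a_{49} = 21.
Since (a_{48}, a_{49}) = (a_0, a_1) = (21, 21) (two consecutive terms determine the rest), the sequence is periodic with period 48.
So a_{1454} = a_{0 + ((1454-0) mod 48)} = a_{14} = 10.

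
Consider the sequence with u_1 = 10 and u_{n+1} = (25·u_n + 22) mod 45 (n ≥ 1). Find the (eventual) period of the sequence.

u_1 = 10, u_2 = 2, u_3 = 27, u_4 = 22, u_5 = 32, u_6 = 12, u_7 = 7, u_8 = 17, u_9 = 42, u_{10} = 37, u_{11} = 2.
Since u_{11} = u_2 = 2, the sequence is eventually periodic: after a pre-period of length 1 it cycles with period 9.

9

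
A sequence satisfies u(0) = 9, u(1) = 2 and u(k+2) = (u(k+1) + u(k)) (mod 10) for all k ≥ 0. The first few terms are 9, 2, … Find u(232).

u(0) = 9; u(1) = 2; u(2) = 1; u(3) = 3; u(4) = 4; u(5) = 7; u(6) = 1; u(7) = 8; u(8) = 9; u(9) = 7; u(10) = 6; u(11) = 3; u(12) = 9; u(13) = 2.
The sequence repeats with period 12.
(232 - 0) mod 12 = 4, so u(232) = u(4) = 4.

4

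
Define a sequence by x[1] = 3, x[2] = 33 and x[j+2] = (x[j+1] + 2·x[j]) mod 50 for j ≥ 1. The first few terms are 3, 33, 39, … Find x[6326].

43

We have x[1] = 3; x[2] = 33; x[3] = 39; x[4] = 5; x[5] = 33; x[6] = 43; x[7] = 9; x[8] = 45; x[9] = 13; x[10] = 3; x[11] = 29; x[12] = 35; x[13] = 43; x[14] = 13; x[15] = 49; x[16] = 25; x[17] = 23; x[18] = 23; x[19] = 19; x[20] = 15; x[21] = 3; x[22] = 33.
The sequence repeats with period 20.
(6326 - 1) mod 20 = 5, so x[6326] = x[6] = 43.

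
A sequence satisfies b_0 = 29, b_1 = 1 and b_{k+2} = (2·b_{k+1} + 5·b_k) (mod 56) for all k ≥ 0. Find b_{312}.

b_0 = 29; b_1 = 1; b_2 = 35; b_3 = 19; b_4 = 45; b_5 = 17; b_6 = 35; b_7 = 43; b_8 = 37; b_9 = 9; b_{10} = 35; b_{11} = 3; b_{12} = 13; b_{13} = 41; b_{14} = 35; b_{15} = 51; b_{16} = 53; b_{17} = 25; b_{18} = 35; b_{19} = 27; b_{20} = 5; b_{21} = 33; b_{22} = 35; b_{23} = 11; b_{24} = 29; b_{25} = 1.
The sequence repeats with period 24.
(312 - 0) mod 24 = 0, so b_{312} = b_0 = 29.

29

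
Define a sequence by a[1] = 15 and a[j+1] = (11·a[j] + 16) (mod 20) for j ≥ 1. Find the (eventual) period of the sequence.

10

Listing terms: a[1] = 15, a[2] = 1, a[3] = 7, a[4] = 13, a[5] = 19, a[6] = 5, a[7] = 11, a[8] = 17, a[9] = 3, a[10] = 9, a[11] = 15.
Since a[11] = a[1] = 15, the sequence is periodic with period 10.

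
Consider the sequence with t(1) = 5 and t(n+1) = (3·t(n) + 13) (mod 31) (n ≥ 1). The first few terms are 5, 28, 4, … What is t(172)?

Listing terms: t(1) = 5; t(2) = 28; t(3) = 4; t(4) = 25; t(5) = 26; t(6) = 29; t(7) = 7; t(8) = 3; t(9) = 22; t(10) = 17; t(11) = 2; t(12) = 19; t(13) = 8; t(14) = 6; t(15) = 0; t(16) = 13; t(17) = 21; t(18) = 14; t(19) = 24; t(20) = 23; t(21) = 20; t(22) = 11; t(23) = 15; t(24) = 27; t(25) = 1; t(26) = 16; t(27) = 30; t(28) = 10; t(29) = 12; t(30) = 18; t(31) = 5.
Since t(31) = t(1) = 5, the sequence is periodic with period 30.
(172 - 1) mod 30 = 21, so t(172) = t(22) = 11.

11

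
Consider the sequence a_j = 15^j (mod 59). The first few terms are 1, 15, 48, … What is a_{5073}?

16

We have a_0 = 1, a_1 = 15, a_2 = 48, a_3 = 12, a_4 = 3, a_5 = 45, a_6 = 26, a_7 = 36, a_8 = 9, a_9 = 17, a_{10} = 19, a_{11} = 49, a_{12} = 27, a_{13} = 51, a_{14} = 57, a_{15} = 29, a_{16} = 22, a_{17} = 35, a_{18} = 53, a_{19} = 28, a_{20} = 7, a_{21} = 46, a_{22} = 41, a_{23} = 25, a_{24} = 21, a_{25} = 20, a_{26} = 5, a_{27} = 16, a_{28} = 4, a_{29} = 1.
Since a_{29} = a_0 = 1, the sequence is periodic with period 29.
So a_{5073} = a_{0 + ((5073-0) mod 29)} = a_{27} = 16.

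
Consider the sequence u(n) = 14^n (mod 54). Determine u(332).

Computing terms: u(0) = 1,  u(1) = 14,  u(2) = 34,  u(3) = 44,  u(4) = 22,  u(5) = 38,  u(6) = 46,  u(7) = 50,  u(8) = 52,  u(9) = 26,  u(10) = 40,  u(11) = 20,  u(12) = 10,  u(13) = 32,  u(14) = 16,  u(15) = 8,  u(16) = 4,  u(17) = 2,  u(18) = 28,  u(19) = 14.
Since u(19) = u(1) = 14, the sequence is eventually periodic: after a pre-period of length 1 it cycles with period 18.
For n ≥ 1, u(n) depends only on (n - 1) mod 18. (332 - 1) mod 18 = 7, so u(332) = u(8) = 52.

52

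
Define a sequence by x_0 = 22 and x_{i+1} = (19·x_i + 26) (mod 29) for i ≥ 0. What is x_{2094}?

15

Listing terms: x_0 = 22; x_1 = 9; x_2 = 23; x_3 = 28; x_4 = 7; x_5 = 14; x_6 = 2; x_7 = 6; x_8 = 24; x_9 = 18; x_{10} = 20; x_{11} = 0; x_{12} = 26; x_{13} = 27; x_{14} = 17; x_{15} = 1; x_{16} = 16; x_{17} = 11; x_{18} = 3; x_{19} = 25; x_{20} = 8; x_{21} = 4; x_{22} = 15; x_{23} = 21; x_{24} = 19; x_{25} = 10; x_{26} = 13; x_{27} = 12; x_{28} = 22.
Since x_{28} = x_0 = 22, the sequence is periodic with period 28.
(2094 - 0) mod 28 = 22, so x_{2094} = x_{22} = 15.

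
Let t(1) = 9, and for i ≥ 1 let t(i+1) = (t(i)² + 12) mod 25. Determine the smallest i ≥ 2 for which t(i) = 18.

2

We have t(1) = 9; t(2) = 18; t(3) = 11; t(4) = 8; t(5) = 1; t(6) = 13; t(7) = 6; t(8) = 23; t(9) = 16; t(10) = 18.
Since t(10) = t(2) = 18, the sequence is eventually periodic: after a pre-period of length 1 it cycles with period 8.
The value 18 first appears (with i ≥ 2) at t(2).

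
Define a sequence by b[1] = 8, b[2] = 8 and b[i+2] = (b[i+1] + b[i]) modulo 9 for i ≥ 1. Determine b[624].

0

b[1] = 8,  b[2] = 8,  b[3] = 7,  b[4] = 6,  b[5] = 4,  b[6] = 1,  b[7] = 5,  b[8] = 6,  b[9] = 2,  b[10] = 8,  b[11] = 1,  b[12] = 0,  b[13] = 1,  b[14] = 1,  b[15] = 2,  b[16] = 3,  b[17] = 5,  b[18] = 8,  b[19] = 4,  b[20] = 3,  b[21] = 7,  b[22] = 1,  b[23] = 8,  b[24] = 0,  b[25] = 8,  b[26] = 8.
Since (b[25], b[26]) = (b[1], b[2]) = (8, 8) (two consecutive terms determine the rest), the sequence is periodic with period 24.
So b[624] = b[1 + ((624-1) mod 24)] = b[24] = 0.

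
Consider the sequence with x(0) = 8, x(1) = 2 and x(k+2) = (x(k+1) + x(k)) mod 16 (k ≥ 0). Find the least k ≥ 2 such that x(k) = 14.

Listing terms: x(0) = 8; x(1) = 2; x(2) = 10; x(3) = 12; x(4) = 6; x(5) = 2; x(6) = 8; x(7) = 10; x(8) = 2; x(9) = 12; x(10) = 14; x(11) = 10; x(12) = 8; x(13) = 2.
The sequence repeats with period 12.
The value 14 first appears (with k ≥ 2) at x(10).

10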